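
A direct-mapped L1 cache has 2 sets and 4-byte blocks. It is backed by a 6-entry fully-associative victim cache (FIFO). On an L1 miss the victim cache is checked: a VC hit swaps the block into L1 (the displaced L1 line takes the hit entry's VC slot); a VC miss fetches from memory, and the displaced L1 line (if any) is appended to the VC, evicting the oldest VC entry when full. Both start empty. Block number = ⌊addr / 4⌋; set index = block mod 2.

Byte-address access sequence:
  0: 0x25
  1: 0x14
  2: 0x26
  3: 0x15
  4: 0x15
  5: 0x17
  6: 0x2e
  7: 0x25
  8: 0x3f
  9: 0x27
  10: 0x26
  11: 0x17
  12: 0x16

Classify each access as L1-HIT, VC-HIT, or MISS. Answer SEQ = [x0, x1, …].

  [0] addr=0x25 blk=9 s=1: MISS | VC []
  [1] addr=0x14 blk=5 s=1: MISS | VC [9]
  [2] addr=0x26 blk=9 s=1: VC-HIT | VC [5]
  [3] addr=0x15 blk=5 s=1: VC-HIT | VC [9]
  [4] addr=0x15 blk=5 s=1: L1-HIT | VC [9]
  [5] addr=0x17 blk=5 s=1: L1-HIT | VC [9]
  [6] addr=0x2e blk=11 s=1: MISS | VC [9, 5]
  [7] addr=0x25 blk=9 s=1: VC-HIT | VC [11, 5]
  [8] addr=0x3f blk=15 s=1: MISS | VC [11, 5, 9]
  [9] addr=0x27 blk=9 s=1: VC-HIT | VC [11, 5, 15]
  [10] addr=0x26 blk=9 s=1: L1-HIT | VC [11, 5, 15]
  [11] addr=0x17 blk=5 s=1: VC-HIT | VC [11, 9, 15]
  [12] addr=0x16 blk=5 s=1: L1-HIT | VC [11, 9, 15]

SEQ = [MISS, MISS, VC-HIT, VC-HIT, L1-HIT, L1-HIT, MISS, VC-HIT, MISS, VC-HIT, L1-HIT, VC-HIT, L1-HIT]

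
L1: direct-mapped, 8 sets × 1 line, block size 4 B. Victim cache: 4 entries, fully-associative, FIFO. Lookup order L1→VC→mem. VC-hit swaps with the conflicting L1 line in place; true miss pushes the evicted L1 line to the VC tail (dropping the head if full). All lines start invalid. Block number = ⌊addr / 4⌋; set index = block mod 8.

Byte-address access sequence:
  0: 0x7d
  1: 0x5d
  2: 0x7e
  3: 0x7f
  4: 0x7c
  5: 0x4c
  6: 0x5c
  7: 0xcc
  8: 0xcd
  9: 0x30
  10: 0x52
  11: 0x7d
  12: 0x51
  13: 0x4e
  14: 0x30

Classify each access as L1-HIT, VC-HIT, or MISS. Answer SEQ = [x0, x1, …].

#0 0x7d→b31/s7 MISS; vc=[]
#1 0x5d→b23/s7 MISS; vc=[31]
#2 0x7e→b31/s7 VC-HIT; vc=[23]
#3 0x7f→b31/s7 L1-HIT; vc=[23]
#4 0x7c→b31/s7 L1-HIT; vc=[23]
#5 0x4c→b19/s3 MISS; vc=[23]
#6 0x5c→b23/s7 VC-HIT; vc=[31]
#7 0xcc→b51/s3 MISS; vc=[31,19]
#8 0xcd→b51/s3 L1-HIT; vc=[31,19]
#9 0x30→b12/s4 MISS; vc=[31,19]
#10 0x52→b20/s4 MISS; vc=[31,19,12]
#11 0x7d→b31/s7 VC-HIT; vc=[23,19,12]
#12 0x51→b20/s4 L1-HIT; vc=[23,19,12]
#13 0x4e→b19/s3 VC-HIT; vc=[23,51,12]
#14 0x30→b12/s4 VC-HIT; vc=[23,51,20]

SEQ = [MISS, MISS, VC-HIT, L1-HIT, L1-HIT, MISS, VC-HIT, MISS, L1-HIT, MISS, MISS, VC-HIT, L1-HIT, VC-HIT, VC-HIT]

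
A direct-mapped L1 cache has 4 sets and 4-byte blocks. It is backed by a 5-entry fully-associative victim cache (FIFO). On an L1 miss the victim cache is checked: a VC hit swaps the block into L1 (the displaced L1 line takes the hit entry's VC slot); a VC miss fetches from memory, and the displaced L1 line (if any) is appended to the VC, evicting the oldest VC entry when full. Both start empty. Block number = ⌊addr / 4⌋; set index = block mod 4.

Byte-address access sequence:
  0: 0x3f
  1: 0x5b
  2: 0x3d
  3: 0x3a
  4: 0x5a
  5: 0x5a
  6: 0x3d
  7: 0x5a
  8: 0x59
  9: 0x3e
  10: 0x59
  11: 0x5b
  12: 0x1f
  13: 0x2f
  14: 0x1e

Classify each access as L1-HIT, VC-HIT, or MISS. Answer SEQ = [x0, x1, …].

SEQ = [MISS, MISS, L1-HIT, MISS, VC-HIT, L1-HIT, L1-HIT, L1-HIT, L1-HIT, L1-HIT, L1-HIT, L1-HIT, MISS, MISS, VC-HIT]

  [0] addr=0x3f blk=15 s=3: MISS | VC []
  [1] addr=0x5b blk=22 s=2: MISS | VC []
  [2] addr=0x3d blk=15 s=3: L1-HIT | VC []
  [3] addr=0x3a blk=14 s=2: MISS | VC [22]
  [4] addr=0x5a blk=22 s=2: VC-HIT | VC [14]
  [5] addr=0x5a blk=22 s=2: L1-HIT | VC [14]
  [6] addr=0x3d blk=15 s=3: L1-HIT | VC [14]
  [7] addr=0x5a blk=22 s=2: L1-HIT | VC [14]
  [8] addr=0x59 blk=22 s=2: L1-HIT | VC [14]
  [9] addr=0x3e blk=15 s=3: L1-HIT | VC [14]
  [10] addr=0x59 blk=22 s=2: L1-HIT | VC [14]
  [11] addr=0x5b blk=22 s=2: L1-HIT | VC [14]
  [12] addr=0x1f blk=7 s=3: MISS | VC [14, 15]
  [13] addr=0x2f blk=11 s=3: MISS | VC [14, 15, 7]
  [14] addr=0x1e blk=7 s=3: VC-HIT | VC [14, 15, 11]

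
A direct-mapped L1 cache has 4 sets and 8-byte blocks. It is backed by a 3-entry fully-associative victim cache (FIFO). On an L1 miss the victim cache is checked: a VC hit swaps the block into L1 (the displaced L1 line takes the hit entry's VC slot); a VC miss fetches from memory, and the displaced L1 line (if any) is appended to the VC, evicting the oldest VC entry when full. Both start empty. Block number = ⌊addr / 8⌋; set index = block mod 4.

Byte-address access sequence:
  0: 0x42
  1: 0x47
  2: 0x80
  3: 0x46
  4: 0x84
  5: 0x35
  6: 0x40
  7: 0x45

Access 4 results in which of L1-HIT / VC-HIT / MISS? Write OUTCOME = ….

OUTCOME = VC-HIT

0: 0x42 (blk 8, set 0) → MISS  vc=[]
1: 0x47 (blk 8, set 0) → L1-HIT  vc=[]
2: 0x80 (blk 16, set 0) → MISS  vc=[8]
3: 0x46 (blk 8, set 0) → VC-HIT  vc=[16]
4: 0x84 (blk 16, set 0) → VC-HIT  vc=[8]
5: 0x35 (blk 6, set 2) → MISS  vc=[8]
6: 0x40 (blk 8, set 0) → VC-HIT  vc=[16]
7: 0x45 (blk 8, set 0) → L1-HIT  vc=[16]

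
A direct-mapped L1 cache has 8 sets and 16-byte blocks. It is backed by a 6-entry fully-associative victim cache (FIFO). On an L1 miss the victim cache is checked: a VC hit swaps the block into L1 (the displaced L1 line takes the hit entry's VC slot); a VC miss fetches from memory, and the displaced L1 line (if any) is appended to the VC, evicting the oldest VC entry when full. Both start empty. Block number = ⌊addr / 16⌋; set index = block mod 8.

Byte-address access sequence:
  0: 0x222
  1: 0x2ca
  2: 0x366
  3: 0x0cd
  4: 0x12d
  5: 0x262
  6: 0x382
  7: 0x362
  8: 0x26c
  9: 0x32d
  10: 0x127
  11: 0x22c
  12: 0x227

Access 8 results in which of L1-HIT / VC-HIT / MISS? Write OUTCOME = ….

OUTCOME = VC-HIT

0: 0x222 (blk 34, set 2) → MISS  vc=[]
1: 0x2ca (blk 44, set 4) → MISS  vc=[]
2: 0x366 (blk 54, set 6) → MISS  vc=[]
3: 0xcd (blk 12, set 4) → MISS  vc=[44]
4: 0x12d (blk 18, set 2) → MISS  vc=[44, 34]
5: 0x262 (blk 38, set 6) → MISS  vc=[44, 34, 54]
6: 0x382 (blk 56, set 0) → MISS  vc=[44, 34, 54]
7: 0x362 (blk 54, set 6) → VC-HIT  vc=[44, 34, 38]
8: 0x26c (blk 38, set 6) → VC-HIT  vc=[44, 34, 54]
9: 0x32d (blk 50, set 2) → MISS  vc=[44, 34, 54, 18]
10: 0x127 (blk 18, set 2) → VC-HIT  vc=[44, 34, 54, 50]
11: 0x22c (blk 34, set 2) → VC-HIT  vc=[44, 18, 54, 50]
12: 0x227 (blk 34, set 2) → L1-HIT  vc=[44, 18, 54, 50]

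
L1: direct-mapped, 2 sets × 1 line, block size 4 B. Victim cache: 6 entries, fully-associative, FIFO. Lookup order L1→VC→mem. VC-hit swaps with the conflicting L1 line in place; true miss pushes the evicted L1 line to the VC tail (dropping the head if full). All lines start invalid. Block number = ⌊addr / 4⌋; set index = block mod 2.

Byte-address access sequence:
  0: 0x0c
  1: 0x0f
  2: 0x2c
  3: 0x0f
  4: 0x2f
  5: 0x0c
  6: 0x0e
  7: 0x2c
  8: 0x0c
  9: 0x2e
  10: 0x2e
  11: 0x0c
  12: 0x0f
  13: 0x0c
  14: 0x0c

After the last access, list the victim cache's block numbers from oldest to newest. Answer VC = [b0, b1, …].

VC = [11]

#0 0xc→b3/s1 MISS; vc=[]
#1 0xf→b3/s1 L1-HIT; vc=[]
#2 0x2c→b11/s1 MISS; vc=[3]
#3 0xf→b3/s1 VC-HIT; vc=[11]
#4 0x2f→b11/s1 VC-HIT; vc=[3]
#5 0xc→b3/s1 VC-HIT; vc=[11]
#6 0xe→b3/s1 L1-HIT; vc=[11]
#7 0x2c→b11/s1 VC-HIT; vc=[3]
#8 0xc→b3/s1 VC-HIT; vc=[11]
#9 0x2e→b11/s1 VC-HIT; vc=[3]
#10 0x2e→b11/s1 L1-HIT; vc=[3]
#11 0xc→b3/s1 VC-HIT; vc=[11]
#12 0xf→b3/s1 L1-HIT; vc=[11]
#13 0xc→b3/s1 L1-HIT; vc=[11]
#14 0xc→b3/s1 L1-HIT; vc=[11]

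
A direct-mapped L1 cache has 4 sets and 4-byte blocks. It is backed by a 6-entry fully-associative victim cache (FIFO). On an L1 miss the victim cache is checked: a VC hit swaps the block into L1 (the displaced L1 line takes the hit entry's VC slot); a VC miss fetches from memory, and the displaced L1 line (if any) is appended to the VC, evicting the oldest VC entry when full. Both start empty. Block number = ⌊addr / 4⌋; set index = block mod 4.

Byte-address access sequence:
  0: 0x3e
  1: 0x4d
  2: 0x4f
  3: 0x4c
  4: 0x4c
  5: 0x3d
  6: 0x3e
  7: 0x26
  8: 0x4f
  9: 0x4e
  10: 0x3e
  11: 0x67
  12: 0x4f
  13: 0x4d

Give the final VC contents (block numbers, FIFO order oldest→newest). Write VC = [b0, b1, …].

0: 0x3e (blk 15, set 3) → MISS  vc=[]
1: 0x4d (blk 19, set 3) → MISS  vc=[15]
2: 0x4f (blk 19, set 3) → L1-HIT  vc=[15]
3: 0x4c (blk 19, set 3) → L1-HIT  vc=[15]
4: 0x4c (blk 19, set 3) → L1-HIT  vc=[15]
5: 0x3d (blk 15, set 3) → VC-HIT  vc=[19]
6: 0x3e (blk 15, set 3) → L1-HIT  vc=[19]
7: 0x26 (blk 9, set 1) → MISS  vc=[19]
8: 0x4f (blk 19, set 3) → VC-HIT  vc=[15]
9: 0x4e (blk 19, set 3) → L1-HIT  vc=[15]
10: 0x3e (blk 15, set 3) → VC-HIT  vc=[19]
11: 0x67 (blk 25, set 1) → MISS  vc=[19, 9]
12: 0x4f (blk 19, set 3) → VC-HIT  vc=[15, 9]
13: 0x4d (blk 19, set 3) → L1-HIT  vc=[15, 9]

VC = [15, 9]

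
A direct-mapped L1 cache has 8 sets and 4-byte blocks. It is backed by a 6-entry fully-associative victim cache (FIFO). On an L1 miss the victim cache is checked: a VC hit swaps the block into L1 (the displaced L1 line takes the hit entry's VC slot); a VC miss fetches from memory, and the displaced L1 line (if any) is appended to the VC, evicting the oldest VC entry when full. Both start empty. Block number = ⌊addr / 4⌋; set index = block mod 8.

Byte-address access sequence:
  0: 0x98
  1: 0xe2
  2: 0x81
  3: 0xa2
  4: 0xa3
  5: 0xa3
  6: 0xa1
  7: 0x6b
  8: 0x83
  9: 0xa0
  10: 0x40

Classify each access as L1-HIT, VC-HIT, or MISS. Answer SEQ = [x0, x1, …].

#0 0x98→b38/s6 MISS; vc=[]
#1 0xe2→b56/s0 MISS; vc=[]
#2 0x81→b32/s0 MISS; vc=[56]
#3 0xa2→b40/s0 MISS; vc=[56,32]
#4 0xa3→b40/s0 L1-HIT; vc=[56,32]
#5 0xa3→b40/s0 L1-HIT; vc=[56,32]
#6 0xa1→b40/s0 L1-HIT; vc=[56,32]
#7 0x6b→b26/s2 MISS; vc=[56,32]
#8 0x83→b32/s0 VC-HIT; vc=[56,40]
#9 0xa0→b40/s0 VC-HIT; vc=[56,32]
#10 0x40→b16/s0 MISS; vc=[56,32,40]

SEQ = [MISS, MISS, MISS, MISS, L1-HIT, L1-HIT, L1-HIT, MISS, VC-HIT, VC-HIT, MISS]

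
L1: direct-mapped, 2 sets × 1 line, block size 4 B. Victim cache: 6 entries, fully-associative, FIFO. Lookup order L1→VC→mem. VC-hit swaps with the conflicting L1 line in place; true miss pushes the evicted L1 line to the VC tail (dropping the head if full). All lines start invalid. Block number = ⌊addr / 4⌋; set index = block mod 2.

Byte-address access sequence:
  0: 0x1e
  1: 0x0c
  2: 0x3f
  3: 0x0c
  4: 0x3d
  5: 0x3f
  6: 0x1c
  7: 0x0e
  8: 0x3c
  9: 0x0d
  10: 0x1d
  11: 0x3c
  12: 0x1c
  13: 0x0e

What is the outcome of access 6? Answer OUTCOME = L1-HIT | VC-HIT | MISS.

0: 0x1e (blk 7, set 1) → MISS  vc=[]
1: 0xc (blk 3, set 1) → MISS  vc=[7]
2: 0x3f (blk 15, set 1) → MISS  vc=[7, 3]
3: 0xc (blk 3, set 1) → VC-HIT  vc=[7, 15]
4: 0x3d (blk 15, set 1) → VC-HIT  vc=[7, 3]
5: 0x3f (blk 15, set 1) → L1-HIT  vc=[7, 3]
6: 0x1c (blk 7, set 1) → VC-HIT  vc=[15, 3]
7: 0xe (blk 3, set 1) → VC-HIT  vc=[15, 7]
8: 0x3c (blk 15, set 1) → VC-HIT  vc=[3, 7]
9: 0xd (blk 3, set 1) → VC-HIT  vc=[15, 7]
10: 0x1d (blk 7, set 1) → VC-HIT  vc=[15, 3]
11: 0x3c (blk 15, set 1) → VC-HIT  vc=[7, 3]
12: 0x1c (blk 7, set 1) → VC-HIT  vc=[15, 3]
13: 0xe (blk 3, set 1) → VC-HIT  vc=[15, 7]

OUTCOME = VC-HIT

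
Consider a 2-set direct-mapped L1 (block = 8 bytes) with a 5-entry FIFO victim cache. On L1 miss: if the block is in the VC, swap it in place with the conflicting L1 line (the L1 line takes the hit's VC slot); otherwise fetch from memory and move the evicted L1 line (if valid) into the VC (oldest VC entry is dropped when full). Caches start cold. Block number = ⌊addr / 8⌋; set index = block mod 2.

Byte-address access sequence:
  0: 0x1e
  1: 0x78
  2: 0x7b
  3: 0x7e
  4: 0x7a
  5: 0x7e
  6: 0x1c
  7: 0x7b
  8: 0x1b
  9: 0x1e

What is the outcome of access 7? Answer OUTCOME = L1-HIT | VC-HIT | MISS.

OUTCOME = VC-HIT

#0 0x1e→b3/s1 MISS; vc=[]
#1 0x78→b15/s1 MISS; vc=[3]
#2 0x7b→b15/s1 L1-HIT; vc=[3]
#3 0x7e→b15/s1 L1-HIT; vc=[3]
#4 0x7a→b15/s1 L1-HIT; vc=[3]
#5 0x7e→b15/s1 L1-HIT; vc=[3]
#6 0x1c→b3/s1 VC-HIT; vc=[15]
#7 0x7b→b15/s1 VC-HIT; vc=[3]
#8 0x1b→b3/s1 VC-HIT; vc=[15]
#9 0x1e→b3/s1 L1-HIT; vc=[15]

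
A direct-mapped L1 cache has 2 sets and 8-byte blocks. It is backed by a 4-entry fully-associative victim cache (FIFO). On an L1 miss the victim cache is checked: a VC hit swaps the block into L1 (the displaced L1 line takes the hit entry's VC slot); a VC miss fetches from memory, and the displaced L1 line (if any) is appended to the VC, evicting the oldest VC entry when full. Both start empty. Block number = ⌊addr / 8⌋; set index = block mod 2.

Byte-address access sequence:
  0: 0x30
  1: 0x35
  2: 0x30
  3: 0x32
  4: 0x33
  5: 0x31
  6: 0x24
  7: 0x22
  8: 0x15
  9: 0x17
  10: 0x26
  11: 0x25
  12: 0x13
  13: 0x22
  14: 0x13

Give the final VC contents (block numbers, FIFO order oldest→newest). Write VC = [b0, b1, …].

VC = [6, 4]

  [0] addr=0x30 blk=6 s=0: MISS | VC []
  [1] addr=0x35 blk=6 s=0: L1-HIT | VC []
  [2] addr=0x30 blk=6 s=0: L1-HIT | VC []
  [3] addr=0x32 blk=6 s=0: L1-HIT | VC []
  [4] addr=0x33 blk=6 s=0: L1-HIT | VC []
  [5] addr=0x31 blk=6 s=0: L1-HIT | VC []
  [6] addr=0x24 blk=4 s=0: MISS | VC [6]
  [7] addr=0x22 blk=4 s=0: L1-HIT | VC [6]
  [8] addr=0x15 blk=2 s=0: MISS | VC [6, 4]
  [9] addr=0x17 blk=2 s=0: L1-HIT | VC [6, 4]
  [10] addr=0x26 blk=4 s=0: VC-HIT | VC [6, 2]
  [11] addr=0x25 blk=4 s=0: L1-HIT | VC [6, 2]
  [12] addr=0x13 blk=2 s=0: VC-HIT | VC [6, 4]
  [13] addr=0x22 blk=4 s=0: VC-HIT | VC [6, 2]
  [14] addr=0x13 blk=2 s=0: VC-HIT | VC [6, 4]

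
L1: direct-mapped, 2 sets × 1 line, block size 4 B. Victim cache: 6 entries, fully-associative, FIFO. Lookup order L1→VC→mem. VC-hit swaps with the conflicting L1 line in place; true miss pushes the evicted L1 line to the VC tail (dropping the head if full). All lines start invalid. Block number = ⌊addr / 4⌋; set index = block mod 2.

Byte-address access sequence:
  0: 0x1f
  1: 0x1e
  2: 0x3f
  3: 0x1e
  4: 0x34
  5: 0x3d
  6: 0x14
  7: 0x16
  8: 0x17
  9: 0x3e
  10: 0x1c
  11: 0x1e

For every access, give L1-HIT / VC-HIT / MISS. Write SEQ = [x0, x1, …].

#0 0x1f→b7/s1 MISS; vc=[]
#1 0x1e→b7/s1 L1-HIT; vc=[]
#2 0x3f→b15/s1 MISS; vc=[7]
#3 0x1e→b7/s1 VC-HIT; vc=[15]
#4 0x34→b13/s1 MISS; vc=[15,7]
#5 0x3d→b15/s1 VC-HIT; vc=[13,7]
#6 0x14→b5/s1 MISS; vc=[13,7,15]
#7 0x16→b5/s1 L1-HIT; vc=[13,7,15]
#8 0x17→b5/s1 L1-HIT; vc=[13,7,15]
#9 0x3e→b15/s1 VC-HIT; vc=[13,7,5]
#10 0x1c→b7/s1 VC-HIT; vc=[13,15,5]
#11 0x1e→b7/s1 L1-HIT; vc=[13,15,5]

SEQ = [MISS, L1-HIT, MISS, VC-HIT, MISS, VC-HIT, MISS, L1-HIT, L1-HIT, VC-HIT, VC-HIT, L1-HIT]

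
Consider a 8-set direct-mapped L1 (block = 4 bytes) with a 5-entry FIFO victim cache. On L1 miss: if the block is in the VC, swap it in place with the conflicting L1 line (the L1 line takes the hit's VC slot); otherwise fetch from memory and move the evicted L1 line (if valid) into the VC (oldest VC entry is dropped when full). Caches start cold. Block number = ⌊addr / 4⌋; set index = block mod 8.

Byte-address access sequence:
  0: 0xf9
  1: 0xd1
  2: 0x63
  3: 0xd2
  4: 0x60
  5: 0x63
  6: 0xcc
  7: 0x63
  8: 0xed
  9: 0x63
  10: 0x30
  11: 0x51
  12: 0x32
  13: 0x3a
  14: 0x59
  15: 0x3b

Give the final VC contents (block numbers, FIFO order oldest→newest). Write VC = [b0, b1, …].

#0 0xf9→b62/s6 MISS; vc=[]
#1 0xd1→b52/s4 MISS; vc=[]
#2 0x63→b24/s0 MISS; vc=[]
#3 0xd2→b52/s4 L1-HIT; vc=[]
#4 0x60→b24/s0 L1-HIT; vc=[]
#5 0x63→b24/s0 L1-HIT; vc=[]
#6 0xcc→b51/s3 MISS; vc=[]
#7 0x63→b24/s0 L1-HIT; vc=[]
#8 0xed→b59/s3 MISS; vc=[51]
#9 0x63→b24/s0 L1-HIT; vc=[51]
#10 0x30→b12/s4 MISS; vc=[51,52]
#11 0x51→b20/s4 MISS; vc=[51,52,12]
#12 0x32→b12/s4 VC-HIT; vc=[51,52,20]
#13 0x3a→b14/s6 MISS; vc=[51,52,20,62]
#14 0x59→b22/s6 MISS; vc=[51,52,20,62,14]
#15 0x3b→b14/s6 VC-HIT; vc=[51,52,20,62,22]

VC = [51, 52, 20, 62, 22]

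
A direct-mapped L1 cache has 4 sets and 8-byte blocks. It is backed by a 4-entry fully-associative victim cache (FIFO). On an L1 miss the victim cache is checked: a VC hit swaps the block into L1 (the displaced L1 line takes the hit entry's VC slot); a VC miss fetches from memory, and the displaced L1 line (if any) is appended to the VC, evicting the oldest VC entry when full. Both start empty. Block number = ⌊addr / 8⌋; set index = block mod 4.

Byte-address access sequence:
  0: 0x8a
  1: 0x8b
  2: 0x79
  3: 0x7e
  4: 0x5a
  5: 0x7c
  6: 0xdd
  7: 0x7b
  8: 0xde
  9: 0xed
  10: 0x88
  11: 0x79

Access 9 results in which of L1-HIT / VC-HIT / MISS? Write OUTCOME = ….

OUTCOME = MISS

#0 0x8a→b17/s1 MISS; vc=[]
#1 0x8b→b17/s1 L1-HIT; vc=[]
#2 0x79→b15/s3 MISS; vc=[]
#3 0x7e→b15/s3 L1-HIT; vc=[]
#4 0x5a→b11/s3 MISS; vc=[15]
#5 0x7c→b15/s3 VC-HIT; vc=[11]
#6 0xdd→b27/s3 MISS; vc=[11,15]
#7 0x7b→b15/s3 VC-HIT; vc=[11,27]
#8 0xde→b27/s3 VC-HIT; vc=[11,15]
#9 0xed→b29/s1 MISS; vc=[11,15,17]
#10 0x88→b17/s1 VC-HIT; vc=[11,15,29]
#11 0x79→b15/s3 VC-HIT; vc=[11,27,29]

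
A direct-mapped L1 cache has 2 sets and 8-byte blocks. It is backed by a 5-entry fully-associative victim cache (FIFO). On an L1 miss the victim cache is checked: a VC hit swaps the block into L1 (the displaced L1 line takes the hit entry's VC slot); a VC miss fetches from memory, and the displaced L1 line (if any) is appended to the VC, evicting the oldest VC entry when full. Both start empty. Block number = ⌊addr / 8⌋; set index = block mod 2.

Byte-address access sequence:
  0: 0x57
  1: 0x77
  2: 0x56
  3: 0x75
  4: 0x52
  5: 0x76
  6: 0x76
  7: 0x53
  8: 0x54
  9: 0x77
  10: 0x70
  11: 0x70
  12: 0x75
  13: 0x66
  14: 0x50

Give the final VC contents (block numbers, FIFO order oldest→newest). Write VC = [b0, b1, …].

0: 0x57 (blk 10, set 0) → MISS  vc=[]
1: 0x77 (blk 14, set 0) → MISS  vc=[10]
2: 0x56 (blk 10, set 0) → VC-HIT  vc=[14]
3: 0x75 (blk 14, set 0) → VC-HIT  vc=[10]
4: 0x52 (blk 10, set 0) → VC-HIT  vc=[14]
5: 0x76 (blk 14, set 0) → VC-HIT  vc=[10]
6: 0x76 (blk 14, set 0) → L1-HIT  vc=[10]
7: 0x53 (blk 10, set 0) → VC-HIT  vc=[14]
8: 0x54 (blk 10, set 0) → L1-HIT  vc=[14]
9: 0x77 (blk 14, set 0) → VC-HIT  vc=[10]
10: 0x70 (blk 14, set 0) → L1-HIT  vc=[10]
11: 0x70 (blk 14, set 0) → L1-HIT  vc=[10]
12: 0x75 (blk 14, set 0) → L1-HIT  vc=[10]
13: 0x66 (blk 12, set 0) → MISS  vc=[10, 14]
14: 0x50 (blk 10, set 0) → VC-HIT  vc=[12, 14]

VC = [12, 14]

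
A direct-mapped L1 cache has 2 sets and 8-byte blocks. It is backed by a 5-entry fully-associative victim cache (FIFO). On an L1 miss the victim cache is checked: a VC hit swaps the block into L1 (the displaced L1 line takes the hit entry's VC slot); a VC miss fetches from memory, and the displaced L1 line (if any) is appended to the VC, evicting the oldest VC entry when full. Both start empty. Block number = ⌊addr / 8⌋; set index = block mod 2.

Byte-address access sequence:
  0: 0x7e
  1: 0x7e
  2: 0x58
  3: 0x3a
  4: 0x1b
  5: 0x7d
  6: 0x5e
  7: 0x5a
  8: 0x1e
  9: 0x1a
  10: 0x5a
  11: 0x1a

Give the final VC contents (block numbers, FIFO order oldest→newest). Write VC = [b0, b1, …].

#0 0x7e→b15/s1 MISS; vc=[]
#1 0x7e→b15/s1 L1-HIT; vc=[]
#2 0x58→b11/s1 MISS; vc=[15]
#3 0x3a→b7/s1 MISS; vc=[15,11]
#4 0x1b→b3/s1 MISS; vc=[15,11,7]
#5 0x7d→b15/s1 VC-HIT; vc=[3,11,7]
#6 0x5e→b11/s1 VC-HIT; vc=[3,15,7]
#7 0x5a→b11/s1 L1-HIT; vc=[3,15,7]
#8 0x1e→b3/s1 VC-HIT; vc=[11,15,7]
#9 0x1a→b3/s1 L1-HIT; vc=[11,15,7]
#10 0x5a→b11/s1 VC-HIT; vc=[3,15,7]
#11 0x1a→b3/s1 VC-HIT; vc=[11,15,7]

VC = [11, 15, 7]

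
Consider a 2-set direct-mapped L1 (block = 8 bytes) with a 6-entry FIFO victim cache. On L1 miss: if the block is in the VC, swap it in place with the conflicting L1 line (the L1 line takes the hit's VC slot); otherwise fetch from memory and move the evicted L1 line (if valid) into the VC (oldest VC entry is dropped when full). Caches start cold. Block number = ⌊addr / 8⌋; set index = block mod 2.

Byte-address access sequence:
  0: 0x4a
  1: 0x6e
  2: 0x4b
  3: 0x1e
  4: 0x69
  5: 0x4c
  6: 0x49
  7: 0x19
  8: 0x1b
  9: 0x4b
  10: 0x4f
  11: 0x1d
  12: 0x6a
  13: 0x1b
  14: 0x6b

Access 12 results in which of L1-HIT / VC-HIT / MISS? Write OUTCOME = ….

  [0] addr=0x4a blk=9 s=1: MISS | VC []
  [1] addr=0x6e blk=13 s=1: MISS | VC [9]
  [2] addr=0x4b blk=9 s=1: VC-HIT | VC [13]
  [3] addr=0x1e blk=3 s=1: MISS | VC [13, 9]
  [4] addr=0x69 blk=13 s=1: VC-HIT | VC [3, 9]
  [5] addr=0x4c blk=9 s=1: VC-HIT | VC [3, 13]
  [6] addr=0x49 blk=9 s=1: L1-HIT | VC [3, 13]
  [7] addr=0x19 blk=3 s=1: VC-HIT | VC [9, 13]
  [8] addr=0x1b blk=3 s=1: L1-HIT | VC [9, 13]
  [9] addr=0x4b blk=9 s=1: VC-HIT | VC [3, 13]
  [10] addr=0x4f blk=9 s=1: L1-HIT | VC [3, 13]
  [11] addr=0x1d blk=3 s=1: VC-HIT | VC [9, 13]
  [12] addr=0x6a blk=13 s=1: VC-HIT | VC [9, 3]
  [13] addr=0x1b blk=3 s=1: VC-HIT | VC [9, 13]
  [14] addr=0x6b blk=13 s=1: VC-HIT | VC [9, 3]

OUTCOME = VC-HIT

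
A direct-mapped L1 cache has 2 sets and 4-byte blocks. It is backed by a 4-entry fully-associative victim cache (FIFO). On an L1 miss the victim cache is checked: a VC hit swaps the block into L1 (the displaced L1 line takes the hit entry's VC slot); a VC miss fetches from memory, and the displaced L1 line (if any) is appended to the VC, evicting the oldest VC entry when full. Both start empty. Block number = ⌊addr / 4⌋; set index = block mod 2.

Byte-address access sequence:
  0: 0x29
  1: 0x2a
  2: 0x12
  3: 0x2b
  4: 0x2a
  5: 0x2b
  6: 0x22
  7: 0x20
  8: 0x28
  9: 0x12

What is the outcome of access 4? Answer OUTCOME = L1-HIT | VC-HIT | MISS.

OUTCOME = L1-HIT

#0 0x29→b10/s0 MISS; vc=[]
#1 0x2a→b10/s0 L1-HIT; vc=[]
#2 0x12→b4/s0 MISS; vc=[10]
#3 0x2b→b10/s0 VC-HIT; vc=[4]
#4 0x2a→b10/s0 L1-HIT; vc=[4]
#5 0x2b→b10/s0 L1-HIT; vc=[4]
#6 0x22→b8/s0 MISS; vc=[4,10]
#7 0x20→b8/s0 L1-HIT; vc=[4,10]
#8 0x28→b10/s0 VC-HIT; vc=[4,8]
#9 0x12→b4/s0 VC-HIT; vc=[10,8]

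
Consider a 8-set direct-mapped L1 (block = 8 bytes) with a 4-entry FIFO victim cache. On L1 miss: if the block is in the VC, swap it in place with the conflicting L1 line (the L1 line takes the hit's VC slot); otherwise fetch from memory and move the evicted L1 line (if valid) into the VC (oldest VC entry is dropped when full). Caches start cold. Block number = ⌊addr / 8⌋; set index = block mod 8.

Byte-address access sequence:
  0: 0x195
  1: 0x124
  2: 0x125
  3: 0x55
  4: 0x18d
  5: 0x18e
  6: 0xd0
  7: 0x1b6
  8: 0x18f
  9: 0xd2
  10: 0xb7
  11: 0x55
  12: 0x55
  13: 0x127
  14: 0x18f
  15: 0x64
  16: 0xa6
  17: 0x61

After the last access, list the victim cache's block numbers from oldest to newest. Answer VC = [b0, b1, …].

0: 0x195 (blk 50, set 2) → MISS  vc=[]
1: 0x124 (blk 36, set 4) → MISS  vc=[]
2: 0x125 (blk 36, set 4) → L1-HIT  vc=[]
3: 0x55 (blk 10, set 2) → MISS  vc=[50]
4: 0x18d (blk 49, set 1) → MISS  vc=[50]
5: 0x18e (blk 49, set 1) → L1-HIT  vc=[50]
6: 0xd0 (blk 26, set 2) → MISS  vc=[50, 10]
7: 0x1b6 (blk 54, set 6) → MISS  vc=[50, 10]
8: 0x18f (blk 49, set 1) → L1-HIT  vc=[50, 10]
9: 0xd2 (blk 26, set 2) → L1-HIT  vc=[50, 10]
10: 0xb7 (blk 22, set 6) → MISS  vc=[50, 10, 54]
11: 0x55 (blk 10, set 2) → VC-HIT  vc=[50, 26, 54]
12: 0x55 (blk 10, set 2) → L1-HIT  vc=[50, 26, 54]
13: 0x127 (blk 36, set 4) → L1-HIT  vc=[50, 26, 54]
14: 0x18f (blk 49, set 1) → L1-HIT  vc=[50, 26, 54]
15: 0x64 (blk 12, set 4) → MISS  vc=[50, 26, 54, 36]
16: 0xa6 (blk 20, set 4) → MISS  vc=[26, 54, 36, 12]
17: 0x61 (blk 12, set 4) → VC-HIT  vc=[26, 54, 36, 20]

VC = [26, 54, 36, 20]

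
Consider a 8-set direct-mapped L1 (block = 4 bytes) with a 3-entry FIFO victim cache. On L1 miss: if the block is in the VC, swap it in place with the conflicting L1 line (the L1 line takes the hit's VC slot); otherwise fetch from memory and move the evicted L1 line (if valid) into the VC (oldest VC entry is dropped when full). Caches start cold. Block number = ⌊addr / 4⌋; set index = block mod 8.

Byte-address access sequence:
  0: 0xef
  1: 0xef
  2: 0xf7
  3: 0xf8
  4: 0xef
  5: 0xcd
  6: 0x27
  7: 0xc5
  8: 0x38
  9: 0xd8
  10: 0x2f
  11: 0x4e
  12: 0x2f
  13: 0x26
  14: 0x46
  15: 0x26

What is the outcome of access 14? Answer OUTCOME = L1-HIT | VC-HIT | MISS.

  [0] addr=0xef blk=59 s=3: MISS | VC []
  [1] addr=0xef blk=59 s=3: L1-HIT | VC []
  [2] addr=0xf7 blk=61 s=5: MISS | VC []
  [3] addr=0xf8 blk=62 s=6: MISS | VC []
  [4] addr=0xef blk=59 s=3: L1-HIT | VC []
  [5] addr=0xcd blk=51 s=3: MISS | VC [59]
  [6] addr=0x27 blk=9 s=1: MISS | VC [59]
  [7] addr=0xc5 blk=49 s=1: MISS | VC [59, 9]
  [8] addr=0x38 blk=14 s=6: MISS | VC [59, 9, 62]
  [9] addr=0xd8 blk=54 s=6: MISS | VC [9, 62, 14]
  [10] addr=0x2f blk=11 s=3: MISS | VC [62, 14, 51]
  [11] addr=0x4e blk=19 s=3: MISS | VC [14, 51, 11]
  [12] addr=0x2f blk=11 s=3: VC-HIT | VC [14, 51, 19]
  [13] addr=0x26 blk=9 s=1: MISS | VC [51, 19, 49]
  [14] addr=0x46 blk=17 s=1: MISS | VC [19, 49, 9]
  [15] addr=0x26 blk=9 s=1: VC-HIT | VC [19, 49, 17]

OUTCOME = MISS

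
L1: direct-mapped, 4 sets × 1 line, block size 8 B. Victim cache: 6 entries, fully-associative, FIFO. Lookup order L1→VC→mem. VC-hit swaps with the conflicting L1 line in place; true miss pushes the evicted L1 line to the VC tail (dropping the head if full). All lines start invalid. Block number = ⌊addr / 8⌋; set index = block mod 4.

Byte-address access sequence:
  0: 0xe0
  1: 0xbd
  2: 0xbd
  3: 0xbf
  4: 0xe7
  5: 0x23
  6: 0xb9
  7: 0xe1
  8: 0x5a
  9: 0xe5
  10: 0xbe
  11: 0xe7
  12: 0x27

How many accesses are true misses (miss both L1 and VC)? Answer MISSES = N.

MISSES = 4

  [0] addr=0xe0 blk=28 s=0: MISS | VC []
  [1] addr=0xbd blk=23 s=3: MISS | VC []
  [2] addr=0xbd blk=23 s=3: L1-HIT | VC []
  [3] addr=0xbf blk=23 s=3: L1-HIT | VC []
  [4] addr=0xe7 blk=28 s=0: L1-HIT | VC []
  [5] addr=0x23 blk=4 s=0: MISS | VC [28]
  [6] addr=0xb9 blk=23 s=3: L1-HIT | VC [28]
  [7] addr=0xe1 blk=28 s=0: VC-HIT | VC [4]
  [8] addr=0x5a blk=11 s=3: MISS | VC [4, 23]
  [9] addr=0xe5 blk=28 s=0: L1-HIT | VC [4, 23]
  [10] addr=0xbe blk=23 s=3: VC-HIT | VC [4, 11]
  [11] addr=0xe7 blk=28 s=0: L1-HIT | VC [4, 11]
  [12] addr=0x27 blk=4 s=0: VC-HIT | VC [28, 11]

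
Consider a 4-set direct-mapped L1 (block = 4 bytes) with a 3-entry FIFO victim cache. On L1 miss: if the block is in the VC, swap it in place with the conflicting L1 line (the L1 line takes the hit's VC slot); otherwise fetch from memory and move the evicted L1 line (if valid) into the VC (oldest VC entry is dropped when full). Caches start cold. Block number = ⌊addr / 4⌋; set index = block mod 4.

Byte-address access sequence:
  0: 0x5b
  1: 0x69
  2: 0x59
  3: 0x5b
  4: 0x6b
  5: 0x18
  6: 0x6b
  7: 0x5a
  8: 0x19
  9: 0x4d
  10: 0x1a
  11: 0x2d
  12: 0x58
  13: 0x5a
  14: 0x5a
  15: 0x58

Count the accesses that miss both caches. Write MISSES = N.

MISSES = 5

#0 0x5b→b22/s2 MISS; vc=[]
#1 0x69→b26/s2 MISS; vc=[22]
#2 0x59→b22/s2 VC-HIT; vc=[26]
#3 0x5b→b22/s2 L1-HIT; vc=[26]
#4 0x6b→b26/s2 VC-HIT; vc=[22]
#5 0x18→b6/s2 MISS; vc=[22,26]
#6 0x6b→b26/s2 VC-HIT; vc=[22,6]
#7 0x5a→b22/s2 VC-HIT; vc=[26,6]
#8 0x19→b6/s2 VC-HIT; vc=[26,22]
#9 0x4d→b19/s3 MISS; vc=[26,22]
#10 0x1a→b6/s2 L1-HIT; vc=[26,22]
#11 0x2d→b11/s3 MISS; vc=[26,22,19]
#12 0x58→b22/s2 VC-HIT; vc=[26,6,19]
#13 0x5a→b22/s2 L1-HIT; vc=[26,6,19]
#14 0x5a→b22/s2 L1-HIT; vc=[26,6,19]
#15 0x58→b22/s2 L1-HIT; vc=[26,6,19]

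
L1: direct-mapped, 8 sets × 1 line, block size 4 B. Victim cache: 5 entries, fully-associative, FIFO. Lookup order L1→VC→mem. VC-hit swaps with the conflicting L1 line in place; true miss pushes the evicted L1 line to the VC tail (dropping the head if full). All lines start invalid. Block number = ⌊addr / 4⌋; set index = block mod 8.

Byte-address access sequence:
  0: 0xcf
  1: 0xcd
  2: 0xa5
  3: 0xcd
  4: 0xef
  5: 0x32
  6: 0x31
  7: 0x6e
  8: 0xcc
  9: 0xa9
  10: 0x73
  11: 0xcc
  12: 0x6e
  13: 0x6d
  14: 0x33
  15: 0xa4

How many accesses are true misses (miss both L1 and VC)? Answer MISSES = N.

#0 0xcf→b51/s3 MISS; vc=[]
#1 0xcd→b51/s3 L1-HIT; vc=[]
#2 0xa5→b41/s1 MISS; vc=[]
#3 0xcd→b51/s3 L1-HIT; vc=[]
#4 0xef→b59/s3 MISS; vc=[51]
#5 0x32→b12/s4 MISS; vc=[51]
#6 0x31→b12/s4 L1-HIT; vc=[51]
#7 0x6e→b27/s3 MISS; vc=[51,59]
#8 0xcc→b51/s3 VC-HIT; vc=[27,59]
#9 0xa9→b42/s2 MISS; vc=[27,59]
#10 0x73→b28/s4 MISS; vc=[27,59,12]
#11 0xcc→b51/s3 L1-HIT; vc=[27,59,12]
#12 0x6e→b27/s3 VC-HIT; vc=[51,59,12]
#13 0x6d→b27/s3 L1-HIT; vc=[51,59,12]
#14 0x33→b12/s4 VC-HIT; vc=[51,59,28]
#15 0xa4→b41/s1 L1-HIT; vc=[51,59,28]

MISSES = 7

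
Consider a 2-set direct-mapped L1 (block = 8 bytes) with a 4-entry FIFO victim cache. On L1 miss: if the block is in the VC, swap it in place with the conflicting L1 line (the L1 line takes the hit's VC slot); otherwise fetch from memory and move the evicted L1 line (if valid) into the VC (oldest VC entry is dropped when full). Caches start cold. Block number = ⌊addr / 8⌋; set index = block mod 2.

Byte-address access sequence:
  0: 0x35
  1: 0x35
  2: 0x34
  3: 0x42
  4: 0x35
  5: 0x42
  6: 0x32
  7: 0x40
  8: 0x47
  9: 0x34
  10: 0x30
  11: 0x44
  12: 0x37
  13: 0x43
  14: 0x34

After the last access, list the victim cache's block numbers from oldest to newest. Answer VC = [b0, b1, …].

0: 0x35 (blk 6, set 0) → MISS  vc=[]
1: 0x35 (blk 6, set 0) → L1-HIT  vc=[]
2: 0x34 (blk 6, set 0) → L1-HIT  vc=[]
3: 0x42 (blk 8, set 0) → MISS  vc=[6]
4: 0x35 (blk 6, set 0) → VC-HIT  vc=[8]
5: 0x42 (blk 8, set 0) → VC-HIT  vc=[6]
6: 0x32 (blk 6, set 0) → VC-HIT  vc=[8]
7: 0x40 (blk 8, set 0) → VC-HIT  vc=[6]
8: 0x47 (blk 8, set 0) → L1-HIT  vc=[6]
9: 0x34 (blk 6, set 0) → VC-HIT  vc=[8]
10: 0x30 (blk 6, set 0) → L1-HIT  vc=[8]
11: 0x44 (blk 8, set 0) → VC-HIT  vc=[6]
12: 0x37 (blk 6, set 0) → VC-HIT  vc=[8]
13: 0x43 (blk 8, set 0) → VC-HIT  vc=[6]
14: 0x34 (blk 6, set 0) → VC-HIT  vc=[8]

VC = [8]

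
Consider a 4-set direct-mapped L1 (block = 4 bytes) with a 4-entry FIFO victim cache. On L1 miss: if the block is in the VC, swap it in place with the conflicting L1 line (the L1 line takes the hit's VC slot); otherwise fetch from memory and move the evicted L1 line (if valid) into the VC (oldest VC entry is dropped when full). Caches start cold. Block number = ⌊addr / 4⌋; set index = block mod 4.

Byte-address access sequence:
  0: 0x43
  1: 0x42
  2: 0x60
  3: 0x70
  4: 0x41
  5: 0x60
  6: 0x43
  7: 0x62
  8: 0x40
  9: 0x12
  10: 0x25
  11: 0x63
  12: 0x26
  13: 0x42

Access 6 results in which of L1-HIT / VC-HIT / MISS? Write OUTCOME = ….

#0 0x43→b16/s0 MISS; vc=[]
#1 0x42→b16/s0 L1-HIT; vc=[]
#2 0x60→b24/s0 MISS; vc=[16]
#3 0x70→b28/s0 MISS; vc=[16,24]
#4 0x41→b16/s0 VC-HIT; vc=[28,24]
#5 0x60→b24/s0 VC-HIT; vc=[28,16]
#6 0x43→b16/s0 VC-HIT; vc=[28,24]
#7 0x62→b24/s0 VC-HIT; vc=[28,16]
#8 0x40→b16/s0 VC-HIT; vc=[28,24]
#9 0x12→b4/s0 MISS; vc=[28,24,16]
#10 0x25→b9/s1 MISS; vc=[28,24,16]
#11 0x63→b24/s0 VC-HIT; vc=[28,4,16]
#12 0x26→b9/s1 L1-HIT; vc=[28,4,16]
#13 0x42→b16/s0 VC-HIT; vc=[28,4,24]

OUTCOME = VC-HIT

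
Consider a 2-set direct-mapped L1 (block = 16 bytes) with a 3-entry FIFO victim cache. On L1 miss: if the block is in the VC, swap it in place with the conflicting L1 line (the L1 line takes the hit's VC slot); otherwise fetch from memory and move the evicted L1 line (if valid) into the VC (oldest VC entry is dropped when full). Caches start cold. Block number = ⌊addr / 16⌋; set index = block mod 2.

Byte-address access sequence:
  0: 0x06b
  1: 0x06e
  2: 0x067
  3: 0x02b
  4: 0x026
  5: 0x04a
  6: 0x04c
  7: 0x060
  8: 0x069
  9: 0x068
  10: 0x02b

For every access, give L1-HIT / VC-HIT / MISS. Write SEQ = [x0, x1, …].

#0 0x6b→b6/s0 MISS; vc=[]
#1 0x6e→b6/s0 L1-HIT; vc=[]
#2 0x67→b6/s0 L1-HIT; vc=[]
#3 0x2b→b2/s0 MISS; vc=[6]
#4 0x26→b2/s0 L1-HIT; vc=[6]
#5 0x4a→b4/s0 MISS; vc=[6,2]
#6 0x4c→b4/s0 L1-HIT; vc=[6,2]
#7 0x60→b6/s0 VC-HIT; vc=[4,2]
#8 0x69→b6/s0 L1-HIT; vc=[4,2]
#9 0x68→b6/s0 L1-HIT; vc=[4,2]
#10 0x2b→b2/s0 VC-HIT; vc=[4,6]

SEQ = [MISS, L1-HIT, L1-HIT, MISS, L1-HIT, MISS, L1-HIT, VC-HIT, L1-HIT, L1-HIT, VC-HIT]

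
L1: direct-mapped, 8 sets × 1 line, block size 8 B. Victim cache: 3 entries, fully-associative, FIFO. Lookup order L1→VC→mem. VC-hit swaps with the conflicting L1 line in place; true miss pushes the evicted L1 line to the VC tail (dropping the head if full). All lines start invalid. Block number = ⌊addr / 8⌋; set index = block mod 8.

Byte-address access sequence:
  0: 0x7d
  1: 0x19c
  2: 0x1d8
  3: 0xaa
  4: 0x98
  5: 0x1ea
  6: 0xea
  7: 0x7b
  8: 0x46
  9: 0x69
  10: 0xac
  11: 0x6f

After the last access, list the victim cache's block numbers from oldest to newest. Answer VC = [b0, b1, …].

VC = [21, 61, 29]

  [0] addr=0x7d blk=15 s=7: MISS | VC []
  [1] addr=0x19c blk=51 s=3: MISS | VC []
  [2] addr=0x1d8 blk=59 s=3: MISS | VC [51]
  [3] addr=0xaa blk=21 s=5: MISS | VC [51]
  [4] addr=0x98 blk=19 s=3: MISS | VC [51, 59]
  [5] addr=0x1ea blk=61 s=5: MISS | VC [51, 59, 21]
  [6] addr=0xea blk=29 s=5: MISS | VC [59, 21, 61]
  [7] addr=0x7b blk=15 s=7: L1-HIT | VC [59, 21, 61]
  [8] addr=0x46 blk=8 s=0: MISS | VC [59, 21, 61]
  [9] addr=0x69 blk=13 s=5: MISS | VC [21, 61, 29]
  [10] addr=0xac blk=21 s=5: VC-HIT | VC [13, 61, 29]
  [11] addr=0x6f blk=13 s=5: VC-HIT | VC [21, 61, 29]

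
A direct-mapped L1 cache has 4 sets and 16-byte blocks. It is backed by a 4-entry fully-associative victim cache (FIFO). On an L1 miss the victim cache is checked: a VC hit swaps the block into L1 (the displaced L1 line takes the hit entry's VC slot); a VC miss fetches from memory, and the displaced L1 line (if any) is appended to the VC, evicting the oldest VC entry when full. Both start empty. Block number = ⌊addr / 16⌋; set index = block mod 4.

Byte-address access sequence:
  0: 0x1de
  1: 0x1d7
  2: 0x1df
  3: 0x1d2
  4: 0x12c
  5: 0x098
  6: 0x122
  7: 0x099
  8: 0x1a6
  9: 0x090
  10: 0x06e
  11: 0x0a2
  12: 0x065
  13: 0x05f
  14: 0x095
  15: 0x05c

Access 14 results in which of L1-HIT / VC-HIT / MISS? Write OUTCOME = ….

0: 0x1de (blk 29, set 1) → MISS  vc=[]
1: 0x1d7 (blk 29, set 1) → L1-HIT  vc=[]
2: 0x1df (blk 29, set 1) → L1-HIT  vc=[]
3: 0x1d2 (blk 29, set 1) → L1-HIT  vc=[]
4: 0x12c (blk 18, set 2) → MISS  vc=[]
5: 0x98 (blk 9, set 1) → MISS  vc=[29]
6: 0x122 (blk 18, set 2) → L1-HIT  vc=[29]
7: 0x99 (blk 9, set 1) → L1-HIT  vc=[29]
8: 0x1a6 (blk 26, set 2) → MISS  vc=[29, 18]
9: 0x90 (blk 9, set 1) → L1-HIT  vc=[29, 18]
10: 0x6e (blk 6, set 2) → MISS  vc=[29, 18, 26]
11: 0xa2 (blk 10, set 2) → MISS  vc=[29, 18, 26, 6]
12: 0x65 (blk 6, set 2) → VC-HIT  vc=[29, 18, 26, 10]
13: 0x5f (blk 5, set 1) → MISS  vc=[18, 26, 10, 9]
14: 0x95 (blk 9, set 1) → VC-HIT  vc=[18, 26, 10, 5]
15: 0x5c (blk 5, set 1) → VC-HIT  vc=[18, 26, 10, 9]

OUTCOME = VC-HIT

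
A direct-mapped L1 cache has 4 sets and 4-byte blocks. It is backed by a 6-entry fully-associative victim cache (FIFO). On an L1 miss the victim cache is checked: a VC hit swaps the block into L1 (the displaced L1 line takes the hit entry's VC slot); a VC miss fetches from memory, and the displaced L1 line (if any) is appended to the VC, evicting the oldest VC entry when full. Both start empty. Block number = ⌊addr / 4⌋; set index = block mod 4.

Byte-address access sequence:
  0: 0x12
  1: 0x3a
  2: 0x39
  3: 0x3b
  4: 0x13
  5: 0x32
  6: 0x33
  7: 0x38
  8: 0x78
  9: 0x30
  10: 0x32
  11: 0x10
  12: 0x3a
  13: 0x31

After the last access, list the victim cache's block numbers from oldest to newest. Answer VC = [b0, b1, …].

  [0] addr=0x12 blk=4 s=0: MISS | VC []
  [1] addr=0x3a blk=14 s=2: MISS | VC []
  [2] addr=0x39 blk=14 s=2: L1-HIT | VC []
  [3] addr=0x3b blk=14 s=2: L1-HIT | VC []
  [4] addr=0x13 blk=4 s=0: L1-HIT | VC []
  [5] addr=0x32 blk=12 s=0: MISS | VC [4]
  [6] addr=0x33 blk=12 s=0: L1-HIT | VC [4]
  [7] addr=0x38 blk=14 s=2: L1-HIT | VC [4]
  [8] addr=0x78 blk=30 s=2: MISS | VC [4, 14]
  [9] addr=0x30 blk=12 s=0: L1-HIT | VC [4, 14]
  [10] addr=0x32 blk=12 s=0: L1-HIT | VC [4, 14]
  [11] addr=0x10 blk=4 s=0: VC-HIT | VC [12, 14]
  [12] addr=0x3a blk=14 s=2: VC-HIT | VC [12, 30]
  [13] addr=0x31 blk=12 s=0: VC-HIT | VC [4, 30]

VC = [4, 30]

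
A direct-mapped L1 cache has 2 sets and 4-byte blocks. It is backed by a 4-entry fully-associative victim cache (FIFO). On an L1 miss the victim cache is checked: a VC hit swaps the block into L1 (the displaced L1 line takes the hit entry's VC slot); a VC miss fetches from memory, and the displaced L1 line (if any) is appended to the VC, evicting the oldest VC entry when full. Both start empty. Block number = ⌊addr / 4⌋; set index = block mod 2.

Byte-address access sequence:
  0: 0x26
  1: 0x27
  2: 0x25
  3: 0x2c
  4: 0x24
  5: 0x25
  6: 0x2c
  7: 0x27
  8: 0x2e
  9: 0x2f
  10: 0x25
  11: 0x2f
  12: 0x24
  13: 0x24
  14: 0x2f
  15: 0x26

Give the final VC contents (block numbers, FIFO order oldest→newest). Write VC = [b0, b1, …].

  [0] addr=0x26 blk=9 s=1: MISS | VC []
  [1] addr=0x27 blk=9 s=1: L1-HIT | VC []
  [2] addr=0x25 blk=9 s=1: L1-HIT | VC []
  [3] addr=0x2c blk=11 s=1: MISS | VC [9]
  [4] addr=0x24 blk=9 s=1: VC-HIT | VC [11]
  [5] addr=0x25 blk=9 s=1: L1-HIT | VC [11]
  [6] addr=0x2c blk=11 s=1: VC-HIT | VC [9]
  [7] addr=0x27 blk=9 s=1: VC-HIT | VC [11]
  [8] addr=0x2e blk=11 s=1: VC-HIT | VC [9]
  [9] addr=0x2f blk=11 s=1: L1-HIT | VC [9]
  [10] addr=0x25 blk=9 s=1: VC-HIT | VC [11]
  [11] addr=0x2f blk=11 s=1: VC-HIT | VC [9]
  [12] addr=0x24 blk=9 s=1: VC-HIT | VC [11]
  [13] addr=0x24 blk=9 s=1: L1-HIT | VC [11]
  [14] addr=0x2f blk=11 s=1: VC-HIT | VC [9]
  [15] addr=0x26 blk=9 s=1: VC-HIT | VC [11]

VC = [11]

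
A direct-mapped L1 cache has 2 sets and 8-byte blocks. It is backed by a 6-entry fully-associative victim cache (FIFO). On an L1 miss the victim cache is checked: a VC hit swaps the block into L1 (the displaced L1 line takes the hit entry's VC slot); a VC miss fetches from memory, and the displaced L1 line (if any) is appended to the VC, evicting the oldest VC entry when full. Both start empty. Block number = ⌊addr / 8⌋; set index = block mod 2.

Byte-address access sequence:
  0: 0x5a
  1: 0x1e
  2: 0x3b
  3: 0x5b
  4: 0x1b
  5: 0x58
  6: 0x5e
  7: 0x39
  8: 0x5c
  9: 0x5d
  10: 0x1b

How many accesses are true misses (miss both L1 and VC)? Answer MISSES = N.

0: 0x5a (blk 11, set 1) → MISS  vc=[]
1: 0x1e (blk 3, set 1) → MISS  vc=[11]
2: 0x3b (blk 7, set 1) → MISS  vc=[11, 3]
3: 0x5b (blk 11, set 1) → VC-HIT  vc=[7, 3]
4: 0x1b (blk 3, set 1) → VC-HIT  vc=[7, 11]
5: 0x58 (blk 11, set 1) → VC-HIT  vc=[7, 3]
6: 0x5e (blk 11, set 1) → L1-HIT  vc=[7, 3]
7: 0x39 (blk 7, set 1) → VC-HIT  vc=[11, 3]
8: 0x5c (blk 11, set 1) → VC-HIT  vc=[7, 3]
9: 0x5d (blk 11, set 1) → L1-HIT  vc=[7, 3]
10: 0x1b (blk 3, set 1) → VC-HIT  vc=[7, 11]

MISSES = 3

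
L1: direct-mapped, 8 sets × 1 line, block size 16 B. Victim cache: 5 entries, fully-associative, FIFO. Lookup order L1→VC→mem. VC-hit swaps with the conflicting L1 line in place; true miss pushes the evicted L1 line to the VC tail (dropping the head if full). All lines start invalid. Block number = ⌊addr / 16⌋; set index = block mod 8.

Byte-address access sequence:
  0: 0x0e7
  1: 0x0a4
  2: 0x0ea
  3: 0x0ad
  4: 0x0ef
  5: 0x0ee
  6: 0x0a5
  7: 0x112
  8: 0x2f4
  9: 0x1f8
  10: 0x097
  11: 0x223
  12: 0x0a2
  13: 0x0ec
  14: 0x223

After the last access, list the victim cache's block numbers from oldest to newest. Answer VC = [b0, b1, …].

VC = [47, 17, 10]

  [0] addr=0xe7 blk=14 s=6: MISS | VC []
  [1] addr=0xa4 blk=10 s=2: MISS | VC []
  [2] addr=0xea blk=14 s=6: L1-HIT | VC []
  [3] addr=0xad blk=10 s=2: L1-HIT | VC []
  [4] addr=0xef blk=14 s=6: L1-HIT | VC []
  [5] addr=0xee blk=14 s=6: L1-HIT | VC []
  [6] addr=0xa5 blk=10 s=2: L1-HIT | VC []
  [7] addr=0x112 blk=17 s=1: MISS | VC []
  [8] addr=0x2f4 blk=47 s=7: MISS | VC []
  [9] addr=0x1f8 blk=31 s=7: MISS | VC [47]
  [10] addr=0x97 blk=9 s=1: MISS | VC [47, 17]
  [11] addr=0x223 blk=34 s=2: MISS | VC [47, 17, 10]
  [12] addr=0xa2 blk=10 s=2: VC-HIT | VC [47, 17, 34]
  [13] addr=0xec blk=14 s=6: L1-HIT | VC [47, 17, 34]
  [14] addr=0x223 blk=34 s=2: VC-HIT | VC [47, 17, 10]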